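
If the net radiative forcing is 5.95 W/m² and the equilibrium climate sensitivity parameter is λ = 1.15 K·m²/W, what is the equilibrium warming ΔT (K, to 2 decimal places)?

ΔT = 6.84 K

ΔT = λ ΔF = 1.15 × 5.95 = 6.8425 K.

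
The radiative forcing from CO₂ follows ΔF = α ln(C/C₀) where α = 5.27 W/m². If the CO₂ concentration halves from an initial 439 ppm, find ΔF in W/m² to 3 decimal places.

ΔF = -3.653 W/m²

Because the forcing depends only on the ratio C/C₀, the initial concentration does not enter.
ΔF = 5.27 × ln(0.5) = 5.27 × -0.69315 = -3.6529 W/m².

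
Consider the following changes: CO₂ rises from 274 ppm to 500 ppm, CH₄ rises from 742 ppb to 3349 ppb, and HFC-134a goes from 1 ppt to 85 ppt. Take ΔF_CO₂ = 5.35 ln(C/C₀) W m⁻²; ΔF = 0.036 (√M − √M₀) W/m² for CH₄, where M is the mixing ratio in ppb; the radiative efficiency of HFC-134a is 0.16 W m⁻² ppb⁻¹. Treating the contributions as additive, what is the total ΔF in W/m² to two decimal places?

ΔF = 4.33 W/m²

CO₂: 5.35 × ln(500/274) = 5.35 × ln(1.82482) = 5.35 × 0.60148 = 3.2179 W/m².
CH₄: 0.036 × (√3349 − √742) = 0.036 × (57.8705 − 27.2397) = 0.036 × 30.6308 = 1.1027 W/m².
HFC-134a: Δ = 85 − 1 = 84 ppt = 0.084 ppb; ΔF = 0.16 × 0.084 = 0.0134 W/m².
Total ΔF = 3.2179 + 1.1027 + 0.0134 = 4.3340 W/m².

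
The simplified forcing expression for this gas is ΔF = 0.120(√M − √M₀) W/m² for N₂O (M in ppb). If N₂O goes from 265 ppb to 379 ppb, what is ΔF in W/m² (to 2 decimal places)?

ΔF = 0.38 W/m²

N₂O: 0.120 × (√379 − √265) = 0.120 × (19.4679 − 16.2788) = 0.120 × 3.1891 = 0.3827 W/m².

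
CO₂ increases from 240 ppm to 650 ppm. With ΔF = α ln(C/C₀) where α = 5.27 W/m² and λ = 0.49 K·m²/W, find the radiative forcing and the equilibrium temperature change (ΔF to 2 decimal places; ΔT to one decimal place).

ΔF = 5.25 W/m²; ΔT = 2.6 K

CO₂: 5.27 × ln(650/240) = 5.27 × ln(2.70833) = 5.27 × 0.99633 = 5.2507 W/m².
ΔT = λ ΔF = 0.49 × 5.25 = 2.5725 K.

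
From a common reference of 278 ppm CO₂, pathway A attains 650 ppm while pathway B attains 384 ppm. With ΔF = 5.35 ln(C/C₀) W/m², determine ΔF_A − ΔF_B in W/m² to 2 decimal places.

ΔF_A = 5.35 ln(650/278) = 5.35 × 0.84935 = 4.5440 W/m².
ΔF_B = 5.35 ln(384/278) = 5.35 × 0.32302 = 1.7282 W/m².
Difference: 4.5440 − 1.7282 = 2.8158 W/m².

ΔF_A − ΔF_B = 2.82 W/m²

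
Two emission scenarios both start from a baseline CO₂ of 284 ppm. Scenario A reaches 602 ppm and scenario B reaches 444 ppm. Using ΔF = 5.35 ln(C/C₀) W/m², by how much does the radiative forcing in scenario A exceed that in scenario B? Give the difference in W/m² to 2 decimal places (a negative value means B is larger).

ΔF_A = 5.35 ln(602/284) = 5.35 × 0.75128 = 4.0193 W/m².
ΔF_B = 5.35 ln(444/284) = 5.35 × 0.44685 = 2.3906 W/m².
Difference: 4.0193 − 2.3906 = 1.6287 W/m².
(Equivalently, ΔF_A − ΔF_B = 5.35 ln(602/444) = 5.35 × 0.30443 = 1.6287 W/m².)

ΔF_A − ΔF_B = 1.63 W/m²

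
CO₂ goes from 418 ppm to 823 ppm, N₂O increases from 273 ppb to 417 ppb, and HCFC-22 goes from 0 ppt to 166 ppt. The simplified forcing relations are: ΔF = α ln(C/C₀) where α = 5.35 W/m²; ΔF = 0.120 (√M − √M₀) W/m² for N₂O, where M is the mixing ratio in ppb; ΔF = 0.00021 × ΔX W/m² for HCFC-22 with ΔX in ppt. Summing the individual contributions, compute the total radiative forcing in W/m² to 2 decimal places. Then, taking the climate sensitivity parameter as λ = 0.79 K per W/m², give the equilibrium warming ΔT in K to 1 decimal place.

ΔF = 4.13 W/m²; ΔT = 3.3 K

CO₂: 5.35 × ln(823/418) = 5.35 × ln(1.96890) = 5.35 × 0.67748 = 3.6245 W/m².
N₂O: 0.120 × (√417 − √273) = 0.120 × (20.4206 − 16.5227) = 0.120 × 3.8979 = 0.4677 W/m².
HCFC-22: ΔF = 0.00021 × (166 − 0) = 0.00021 × 166 = 0.0349 W/m².
Total ΔF = 3.6245 + 0.4677 + 0.0349 = 4.1271 W/m².
ΔT = λ ΔF = 0.79 × 4.13 = 3.2627 K.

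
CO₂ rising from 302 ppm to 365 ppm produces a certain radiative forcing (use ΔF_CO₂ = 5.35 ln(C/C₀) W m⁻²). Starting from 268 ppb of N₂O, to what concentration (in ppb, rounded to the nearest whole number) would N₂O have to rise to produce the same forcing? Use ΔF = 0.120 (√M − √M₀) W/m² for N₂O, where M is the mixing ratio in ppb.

M ≈ 616 ppb

CO₂ forcing: 5.35 × ln(365/302) = 5.35 × 0.189470 = 1.01366 W/m².
Set 0.120(√M − √268) = 1.01366: √M = 1.01366/0.120 + √268 = 8.4472 + 16.3707 = 24.8179.
M = (24.8179)² = 615.93 ppb.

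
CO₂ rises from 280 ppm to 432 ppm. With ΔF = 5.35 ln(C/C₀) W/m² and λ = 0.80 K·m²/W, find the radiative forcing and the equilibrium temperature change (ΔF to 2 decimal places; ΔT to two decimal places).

CO₂: 5.35 × ln(432/280) = 5.35 × ln(1.54286) = 5.35 × 0.43364 = 2.3200 W/m².
ΔT = λ ΔF = 0.80 × 2.32 = 1.8560 K.

ΔF = 2.32 W/m²; ΔT = 1.86 K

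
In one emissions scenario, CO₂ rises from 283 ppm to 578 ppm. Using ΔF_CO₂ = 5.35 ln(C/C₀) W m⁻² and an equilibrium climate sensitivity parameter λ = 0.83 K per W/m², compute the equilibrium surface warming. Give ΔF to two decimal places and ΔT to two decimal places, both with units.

CO₂: 5.35 × ln(578/283) = 5.35 × ln(2.04240) = 5.35 × 0.71413 = 3.8206 W/m².
ΔT = λ ΔF = 0.83 × 3.82 = 3.1706 K.

ΔF = 3.82 W/m²; ΔT = 3.17 K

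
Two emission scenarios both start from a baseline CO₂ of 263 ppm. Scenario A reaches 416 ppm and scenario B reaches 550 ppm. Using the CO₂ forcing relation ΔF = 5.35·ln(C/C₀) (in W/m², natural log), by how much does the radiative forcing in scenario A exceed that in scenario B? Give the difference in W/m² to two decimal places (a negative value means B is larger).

ΔF_A = 5.35 ln(416/263) = 5.35 × 0.45853 = 2.4531 W/m².
ΔF_B = 5.35 ln(550/263) = 5.35 × 0.73776 = 3.9470 W/m².
Difference: 2.4531 − 3.9470 = -1.4939 W/m².
(Equivalently, ΔF_A − ΔF_B = 5.35 ln(416/550) = 5.35 × -0.27923 = -1.4939 W/m².)

ΔF_A − ΔF_B = -1.49 W/m²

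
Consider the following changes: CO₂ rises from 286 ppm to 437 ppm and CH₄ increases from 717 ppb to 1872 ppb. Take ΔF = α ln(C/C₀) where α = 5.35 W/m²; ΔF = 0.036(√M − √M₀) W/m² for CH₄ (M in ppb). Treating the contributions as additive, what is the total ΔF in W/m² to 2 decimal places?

CO₂: 5.35 × ln(437/286) = 5.35 × ln(1.52797) = 5.35 × 0.42394 = 2.2681 W/m².
CH₄: 0.036 × (√1872 − √717) = 0.036 × (43.2666 − 26.7769) = 0.036 × 16.4897 = 0.5936 W/m².
Total ΔF = 2.2681 + 0.5936 = 2.8617 W/m².

ΔF = 2.86 W/m²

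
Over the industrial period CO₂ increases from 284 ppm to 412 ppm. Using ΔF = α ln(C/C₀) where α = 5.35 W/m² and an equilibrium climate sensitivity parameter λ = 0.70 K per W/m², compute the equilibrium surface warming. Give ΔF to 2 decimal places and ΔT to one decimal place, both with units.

CO₂: 5.35 × ln(412/284) = 5.35 × ln(1.45070) = 5.35 × 0.37205 = 1.9905 W/m².
ΔT = λ ΔF = 0.70 × 1.99 = 1.3930 K.

ΔF = 1.99 W/m²; ΔT = 1.4 K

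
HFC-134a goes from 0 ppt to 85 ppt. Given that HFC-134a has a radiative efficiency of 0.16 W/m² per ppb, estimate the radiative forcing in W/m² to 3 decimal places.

HFC-134a: Δ = 85 − 0 = 85 ppt = 0.085 ppb; ΔF = 0.16 × 0.085 = 0.0136 W/m².

ΔF = 0.014 W/m²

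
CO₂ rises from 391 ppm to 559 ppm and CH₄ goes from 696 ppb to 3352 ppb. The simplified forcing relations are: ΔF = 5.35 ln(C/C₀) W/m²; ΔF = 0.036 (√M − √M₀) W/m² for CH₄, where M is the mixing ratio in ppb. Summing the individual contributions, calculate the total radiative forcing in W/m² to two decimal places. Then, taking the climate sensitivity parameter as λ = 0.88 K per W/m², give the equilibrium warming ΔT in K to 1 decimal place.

ΔF = 3.05 W/m²; ΔT = 2.7 K

CO₂: 5.35 × ln(559/391) = 5.35 × ln(1.42967) = 5.35 × 0.35744 = 1.9123 W/m².
CH₄: 0.036 × (√3352 − √696) = 0.036 × (57.8965 − 26.3818) = 0.036 × 31.5147 = 1.1345 W/m².
Total ΔF = 1.9123 + 1.1345 = 3.0468 W/m².
ΔT = λ ΔF = 0.88 × 3.05 = 2.6840 K.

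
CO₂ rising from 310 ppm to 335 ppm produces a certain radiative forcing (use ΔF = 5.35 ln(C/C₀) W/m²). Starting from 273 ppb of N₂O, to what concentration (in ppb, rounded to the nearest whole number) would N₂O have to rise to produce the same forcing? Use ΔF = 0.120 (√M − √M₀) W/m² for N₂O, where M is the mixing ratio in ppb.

M ≈ 399 ppb

CO₂ forcing: 5.35 × ln(335/310) = 5.35 × 0.077558 = 0.41494 W/m².
Set 0.120(√M − √273) = 0.41494: √M = 0.41494/0.120 + √273 = 3.4578 + 16.5227 = 19.9805.
M = (19.9805)² = 399.22 ppb.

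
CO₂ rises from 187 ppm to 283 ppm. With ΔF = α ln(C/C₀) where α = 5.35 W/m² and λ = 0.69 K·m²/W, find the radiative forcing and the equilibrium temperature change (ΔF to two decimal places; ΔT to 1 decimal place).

CO₂: 5.35 × ln(283/187) = 5.35 × ln(1.51337) = 5.35 × 0.41434 = 2.2167 W/m².
ΔT = λ ΔF = 0.69 × 2.22 = 1.5318 K.

ΔF = 2.22 W/m²; ΔT = 1.5 K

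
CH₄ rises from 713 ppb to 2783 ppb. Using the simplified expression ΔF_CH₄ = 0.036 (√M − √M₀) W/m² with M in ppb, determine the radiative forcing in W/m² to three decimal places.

ΔF = 0.938 W/m²

CH₄: 0.036 × (√2783 − √713) = 0.036 × (52.7541 − 26.7021) = 0.036 × 26.0520 = 0.9379 W/m².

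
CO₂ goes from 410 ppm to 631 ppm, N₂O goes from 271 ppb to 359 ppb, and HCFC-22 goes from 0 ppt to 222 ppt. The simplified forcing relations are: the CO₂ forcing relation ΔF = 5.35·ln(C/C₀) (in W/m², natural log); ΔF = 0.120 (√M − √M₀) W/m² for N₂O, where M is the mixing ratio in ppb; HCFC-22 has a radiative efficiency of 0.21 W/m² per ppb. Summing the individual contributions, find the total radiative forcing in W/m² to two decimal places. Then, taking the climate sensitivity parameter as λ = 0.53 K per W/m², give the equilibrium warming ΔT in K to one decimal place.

CO₂: 5.35 × ln(631/410) = 5.35 × ln(1.53902) = 5.35 × 0.43115 = 2.3067 W/m².
N₂O: 0.120 × (√359 − √271) = 0.120 × (18.9473 − 16.4621) = 0.120 × 2.4852 = 0.2982 W/m².
HCFC-22: Δ = 222 − 0 = 222 ppt = 0.222 ppb; ΔF = 0.21 × 0.222 = 0.0466 W/m².
Total ΔF = 2.3067 + 0.2982 + 0.0466 = 2.6515 W/m².
ΔT = λ ΔF = 0.53 × 2.65 = 1.4045 K.

ΔF = 2.65 W/m²; ΔT = 1.4 K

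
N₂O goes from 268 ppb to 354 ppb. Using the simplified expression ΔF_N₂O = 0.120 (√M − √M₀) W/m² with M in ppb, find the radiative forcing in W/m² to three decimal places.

ΔF = 0.293 W/m²

N₂O: 0.120 × (√354 − √268) = 0.120 × (18.8149 − 16.3707) = 0.120 × 2.4442 = 0.2933 W/m².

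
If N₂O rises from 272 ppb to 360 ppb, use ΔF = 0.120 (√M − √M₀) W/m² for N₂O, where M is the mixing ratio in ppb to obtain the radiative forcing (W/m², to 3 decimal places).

ΔF = 0.298 W/m²

N₂O: 0.120 × (√360 − √272) = 0.120 × (18.9737 − 16.4924) = 0.120 × 2.4813 = 0.2978 W/m².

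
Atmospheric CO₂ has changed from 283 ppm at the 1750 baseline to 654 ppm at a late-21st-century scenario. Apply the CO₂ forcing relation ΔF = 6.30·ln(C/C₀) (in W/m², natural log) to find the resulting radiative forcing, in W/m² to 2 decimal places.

ΔF = 5.28 W/m²

CO₂: 6.30 × ln(654/283) = 6.30 × ln(2.31095) = 6.30 × 0.83766 = 5.2773 W/m².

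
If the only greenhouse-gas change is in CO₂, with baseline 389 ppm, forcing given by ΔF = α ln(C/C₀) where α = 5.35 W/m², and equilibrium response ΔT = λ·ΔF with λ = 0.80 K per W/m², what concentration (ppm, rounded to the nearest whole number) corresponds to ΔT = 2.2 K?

C ≈ 650 ppm

Required forcing: ΔF = ΔT/λ = 2.2/0.80 = 2.7500 W/m².
Then ln(C/389) = ΔF/5.35 = 2.7500/5.35 = 0.51402.
So C = 389 × e^0.51402 = 389 × 1.67200 = 650.41 ppm.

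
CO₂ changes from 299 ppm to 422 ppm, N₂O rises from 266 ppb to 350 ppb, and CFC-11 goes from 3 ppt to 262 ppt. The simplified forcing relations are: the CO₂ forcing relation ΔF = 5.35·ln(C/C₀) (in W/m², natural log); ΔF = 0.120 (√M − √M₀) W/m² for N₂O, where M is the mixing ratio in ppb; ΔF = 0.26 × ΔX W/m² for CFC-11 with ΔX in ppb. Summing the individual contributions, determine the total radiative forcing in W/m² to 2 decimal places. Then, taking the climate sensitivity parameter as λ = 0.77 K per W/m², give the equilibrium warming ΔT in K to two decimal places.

ΔF = 2.20 W/m²; ΔT = 1.69 K

CO₂: 5.35 × ln(422/299) = 5.35 × ln(1.41137) = 5.35 × 0.34456 = 1.8434 W/m².
N₂O: 0.120 × (√350 − √266) = 0.120 × (18.7083 − 16.3095) = 0.120 × 2.3988 = 0.2879 W/m².
CFC-11: Δ = 262 − 3 = 259 ppt = 0.259 ppb; ΔF = 0.26 × 0.259 = 0.0673 W/m².
Total ΔF = 1.8434 + 0.2879 + 0.0673 = 2.1986 W/m².
ΔT = λ ΔF = 0.77 × 2.20 = 1.6940 K.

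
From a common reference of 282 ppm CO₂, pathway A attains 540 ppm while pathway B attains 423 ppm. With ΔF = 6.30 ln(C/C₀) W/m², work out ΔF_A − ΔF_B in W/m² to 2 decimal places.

ΔF_A − ΔF_B = 1.54 W/m²

ΔF_A = 6.30 ln(540/282) = 6.30 × 0.64966 = 4.0929 W/m².
ΔF_B = 6.30 ln(423/282) = 6.30 × 0.40547 = 2.5545 W/m².
Difference: 4.0929 − 2.5545 = 1.5384 W/m².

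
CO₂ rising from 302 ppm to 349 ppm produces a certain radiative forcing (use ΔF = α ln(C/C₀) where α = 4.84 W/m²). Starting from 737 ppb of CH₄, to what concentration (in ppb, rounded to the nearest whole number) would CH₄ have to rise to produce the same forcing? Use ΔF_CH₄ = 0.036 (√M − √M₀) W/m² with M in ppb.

M ≈ 2171 ppb

CO₂ forcing: 4.84 × ln(349/302) = 4.84 × 0.144645 = 0.70008 W/m².
Set 0.036(√M − √737) = 0.70008: √M = 0.70008/0.036 + √737 = 19.4467 + 27.1477 = 46.5944.
M = (46.5944)² = 2171.04 ppb.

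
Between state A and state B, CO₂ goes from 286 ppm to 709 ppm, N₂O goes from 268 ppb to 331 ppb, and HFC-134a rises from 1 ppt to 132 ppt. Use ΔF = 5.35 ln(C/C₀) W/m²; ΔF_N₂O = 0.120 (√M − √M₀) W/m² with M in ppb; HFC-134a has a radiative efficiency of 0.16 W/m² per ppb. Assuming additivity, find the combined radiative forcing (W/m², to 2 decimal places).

ΔF = 5.10 W/m²

CO₂: 5.35 × ln(709/286) = 5.35 × ln(2.47902) = 5.35 × 0.90786 = 4.8571 W/m².
N₂O: 0.120 × (√331 − √268) = 0.120 × (18.1934 − 16.3707) = 0.120 × 1.8227 = 0.2187 W/m².
HFC-134a: Δ = 132 − 1 = 131 ppt = 0.131 ppb; ΔF = 0.16 × 0.131 = 0.0210 W/m².
Total ΔF = 4.8571 + 0.2187 + 0.0210 = 5.0968 W/m².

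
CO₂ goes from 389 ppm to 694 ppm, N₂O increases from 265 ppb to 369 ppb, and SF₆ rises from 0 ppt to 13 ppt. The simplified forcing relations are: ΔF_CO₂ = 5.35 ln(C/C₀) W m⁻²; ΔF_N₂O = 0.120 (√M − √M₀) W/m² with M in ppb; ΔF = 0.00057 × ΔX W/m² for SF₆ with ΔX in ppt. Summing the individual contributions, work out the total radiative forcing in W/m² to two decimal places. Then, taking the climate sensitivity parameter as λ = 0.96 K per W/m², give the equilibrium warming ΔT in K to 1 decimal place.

CO₂: 5.35 × ln(694/389) = 5.35 × ln(1.78406) = 5.35 × 0.57889 = 3.0971 W/m².
N₂O: 0.120 × (√369 − √265) = 0.120 × (19.2094 − 16.2788) = 0.120 × 2.9306 = 0.3517 W/m².
SF₆: ΔF = 0.00057 × (13 − 0) = 0.00057 × 13 = 0.0074 W/m².
Total ΔF = 3.0971 + 0.3517 + 0.0074 = 3.4562 W/m².
ΔT = λ ΔF = 0.96 × 3.46 = 3.3216 K.

ΔF = 3.46 W/m²; ΔT = 3.3 K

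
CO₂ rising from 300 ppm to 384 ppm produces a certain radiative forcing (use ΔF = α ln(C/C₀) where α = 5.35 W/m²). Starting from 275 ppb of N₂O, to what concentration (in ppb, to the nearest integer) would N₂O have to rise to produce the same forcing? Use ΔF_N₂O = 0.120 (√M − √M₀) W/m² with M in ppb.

CO₂ forcing: 5.35 × ln(384/300) = 5.35 × 0.246860 = 1.32070 W/m².
Set 0.120(√M − √275) = 1.32070: √M = 1.32070/0.120 + √275 = 11.0058 + 16.5831 = 27.5889.
M = (27.5889)² = 761.15 ppb.

M ≈ 761 ppb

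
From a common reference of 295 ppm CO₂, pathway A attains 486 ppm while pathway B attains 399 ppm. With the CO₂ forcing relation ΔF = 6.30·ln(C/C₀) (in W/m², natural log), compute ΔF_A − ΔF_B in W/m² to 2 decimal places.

ΔF_A = 6.30 ln(486/295) = 6.30 × 0.49923 = 3.1451 W/m².
ΔF_B = 6.30 ln(399/295) = 6.30 × 0.30199 = 1.9025 W/m².
Difference: 3.1451 − 1.9025 = 1.2426 W/m².

ΔF_A − ΔF_B = 1.24 W/m²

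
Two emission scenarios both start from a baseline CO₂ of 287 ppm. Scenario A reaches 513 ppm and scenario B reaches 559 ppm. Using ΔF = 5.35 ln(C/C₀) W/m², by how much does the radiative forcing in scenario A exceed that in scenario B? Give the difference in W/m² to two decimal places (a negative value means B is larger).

ΔF_A = 5.35 ln(513/287) = 5.35 × 0.58079 = 3.1072 W/m².
ΔF_B = 5.35 ln(559/287) = 5.35 × 0.66667 = 3.5667 W/m².
Difference: 3.1072 − 3.5667 = -0.4595 W/m².

ΔF_A − ΔF_B = -0.46 W/m²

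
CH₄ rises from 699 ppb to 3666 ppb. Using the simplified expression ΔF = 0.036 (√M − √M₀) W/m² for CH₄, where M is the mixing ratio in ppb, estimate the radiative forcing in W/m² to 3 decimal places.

CH₄: 0.036 × (√3666 − √699) = 0.036 × (60.5475 − 26.4386) = 0.036 × 34.1089 = 1.2279 W/m².

ΔF = 1.228 W/m²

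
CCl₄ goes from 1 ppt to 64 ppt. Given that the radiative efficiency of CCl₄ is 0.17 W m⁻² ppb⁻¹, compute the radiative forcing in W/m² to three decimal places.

CCl₄: Δ = 64 − 1 = 63 ppt = 0.063 ppb; ΔF = 0.17 × 0.063 = 0.0107 W/m².

ΔF = 0.011 W/m²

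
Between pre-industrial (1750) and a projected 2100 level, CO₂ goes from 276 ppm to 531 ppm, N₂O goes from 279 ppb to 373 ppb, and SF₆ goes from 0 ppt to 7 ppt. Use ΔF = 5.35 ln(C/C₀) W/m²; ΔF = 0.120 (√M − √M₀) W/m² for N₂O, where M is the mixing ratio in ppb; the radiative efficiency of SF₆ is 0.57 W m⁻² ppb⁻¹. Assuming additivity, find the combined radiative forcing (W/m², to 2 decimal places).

CO₂: 5.35 × ln(531/276) = 5.35 × ln(1.92391) = 5.35 × 0.65436 = 3.5008 W/m².
N₂O: 0.120 × (√373 − √279) = 0.120 × (19.3132 − 16.7033) = 0.120 × 2.6099 = 0.3132 W/m².
SF₆: Δ = 7 − 0 = 7 ppt = 0.007 ppb; ΔF = 0.57 × 0.007 = 0.0040 W/m².
Total ΔF = 3.5008 + 0.3132 + 0.0040 = 3.8180 W/m².

ΔF = 3.82 W/m²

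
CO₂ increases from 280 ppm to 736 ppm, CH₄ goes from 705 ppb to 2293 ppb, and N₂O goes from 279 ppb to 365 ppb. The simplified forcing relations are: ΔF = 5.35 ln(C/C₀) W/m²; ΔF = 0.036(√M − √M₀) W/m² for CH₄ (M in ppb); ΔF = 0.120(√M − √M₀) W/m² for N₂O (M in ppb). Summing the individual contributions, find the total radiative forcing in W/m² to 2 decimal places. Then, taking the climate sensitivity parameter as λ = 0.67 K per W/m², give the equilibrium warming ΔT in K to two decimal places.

CO₂: 5.35 × ln(736/280) = 5.35 × ln(2.62857) = 5.35 × 0.96644 = 5.1705 W/m².
CH₄: 0.036 × (√2293 − √705) = 0.036 × (47.8853 − 26.5518) = 0.036 × 21.3335 = 0.7680 W/m².
N₂O: 0.120 × (√365 − √279) = 0.120 × (19.1050 − 16.7033) = 0.120 × 2.4017 = 0.2882 W/m².
Total ΔF = 5.1705 + 0.7680 + 0.2882 = 6.2267 W/m².
ΔT = λ ΔF = 0.67 × 6.23 = 4.1741 K.

ΔF = 6.23 W/m²; ΔT = 4.17 K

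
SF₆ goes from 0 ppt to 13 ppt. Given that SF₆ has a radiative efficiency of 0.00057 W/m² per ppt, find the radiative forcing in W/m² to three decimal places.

ΔF = 0.007 W/m²

SF₆: ΔF = 0.00057 × (13 − 0) = 0.00057 × 13 = 0.0074 W/m².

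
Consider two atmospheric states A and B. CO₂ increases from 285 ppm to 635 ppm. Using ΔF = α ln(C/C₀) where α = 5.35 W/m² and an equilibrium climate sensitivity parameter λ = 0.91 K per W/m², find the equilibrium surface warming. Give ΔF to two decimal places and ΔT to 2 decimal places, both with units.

CO₂: 5.35 × ln(635/285) = 5.35 × ln(2.22807) = 5.35 × 0.80114 = 4.2861 W/m².
ΔT = λ ΔF = 0.91 × 4.29 = 3.9039 K.

ΔF = 4.29 W/m²; ΔT = 3.90 K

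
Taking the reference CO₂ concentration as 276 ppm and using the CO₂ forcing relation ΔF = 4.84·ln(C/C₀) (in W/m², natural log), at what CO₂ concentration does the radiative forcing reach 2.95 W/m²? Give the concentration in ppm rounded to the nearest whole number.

C ≈ 508 ppm

Set 4.84 ln(C/276) = 2.95, so ln(C/276) = 2.95/4.84 = 0.60950.
Then C/276 = e^0.60950 = 1.83951, giving C = 276 × 1.83951 = 507.70 ppm.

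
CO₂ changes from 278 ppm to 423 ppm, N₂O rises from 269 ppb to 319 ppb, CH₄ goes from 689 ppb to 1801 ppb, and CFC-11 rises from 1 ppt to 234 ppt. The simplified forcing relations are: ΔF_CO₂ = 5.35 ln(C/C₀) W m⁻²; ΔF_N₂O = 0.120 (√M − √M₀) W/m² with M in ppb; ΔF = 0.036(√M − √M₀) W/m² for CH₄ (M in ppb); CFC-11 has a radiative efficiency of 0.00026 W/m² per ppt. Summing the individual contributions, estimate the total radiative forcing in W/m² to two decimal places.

ΔF = 3.06 W/m²

CO₂: 5.35 × ln(423/278) = 5.35 × ln(1.52158) = 5.35 × 0.41975 = 2.2457 W/m².
N₂O: 0.120 × (√319 − √269) = 0.120 × (17.8606 − 16.4012) = 0.120 × 1.4594 = 0.1751 W/m².
CH₄: 0.036 × (√1801 − √689) = 0.036 × (42.4382 − 26.2488) = 0.036 × 16.1894 = 0.5828 W/m².
CFC-11: ΔF = 0.00026 × (234 − 1) = 0.00026 × 233 = 0.0606 W/m².
Total ΔF = 2.2457 + 0.1751 + 0.5828 + 0.0606 = 3.0642 W/m².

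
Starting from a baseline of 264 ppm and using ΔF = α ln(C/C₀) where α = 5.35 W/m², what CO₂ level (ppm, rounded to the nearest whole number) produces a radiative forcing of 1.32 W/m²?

Set 5.35 ln(C/264) = 1.32, so ln(C/264) = 1.32/5.35 = 0.24673.
Then C/264 = e^0.24673 = 1.27983, giving C = 264 × 1.27983 = 337.88 ppm.

C ≈ 338 ppm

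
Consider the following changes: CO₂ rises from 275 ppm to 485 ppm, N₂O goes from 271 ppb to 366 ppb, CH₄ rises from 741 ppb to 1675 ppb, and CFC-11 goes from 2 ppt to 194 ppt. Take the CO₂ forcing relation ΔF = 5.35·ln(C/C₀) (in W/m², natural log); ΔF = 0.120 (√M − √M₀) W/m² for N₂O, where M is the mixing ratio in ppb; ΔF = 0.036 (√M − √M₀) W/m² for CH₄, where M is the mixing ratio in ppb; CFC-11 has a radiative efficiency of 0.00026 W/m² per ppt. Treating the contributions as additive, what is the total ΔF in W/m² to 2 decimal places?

CO₂: 5.35 × ln(485/275) = 5.35 × ln(1.76364) = 5.35 × 0.56738 = 3.0355 W/m².
N₂O: 0.120 × (√366 − √271) = 0.120 × (19.1311 − 16.4621) = 0.120 × 2.6690 = 0.3203 W/m².
CH₄: 0.036 × (√1675 − √741) = 0.036 × (40.9268 − 27.2213) = 0.036 × 13.7055 = 0.4934 W/m².
CFC-11: ΔF = 0.00026 × (194 − 2) = 0.00026 × 192 = 0.0499 W/m².
Total ΔF = 3.0355 + 0.3203 + 0.4934 + 0.0499 = 3.8991 W/m².

ΔF = 3.90 W/m²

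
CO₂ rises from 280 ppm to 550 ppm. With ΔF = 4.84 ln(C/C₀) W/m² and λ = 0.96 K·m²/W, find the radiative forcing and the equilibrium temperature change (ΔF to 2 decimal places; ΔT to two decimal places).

CO₂: 4.84 × ln(550/280) = 4.84 × ln(1.96429) = 4.84 × 0.67513 = 3.2676 W/m².
ΔT = λ ΔF = 0.96 × 3.27 = 3.1392 K.

ΔF = 3.27 W/m²; ΔT = 3.14 K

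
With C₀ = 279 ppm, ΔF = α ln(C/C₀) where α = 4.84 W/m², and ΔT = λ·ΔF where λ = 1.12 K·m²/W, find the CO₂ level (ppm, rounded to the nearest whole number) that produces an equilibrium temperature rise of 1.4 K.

C ≈ 361 ppm

Required forcing: ΔF = ΔT/λ = 1.4/1.12 = 1.2500 W/m².
Then ln(C/279) = ΔF/4.84 = 1.2500/4.84 = 0.25826.
So C = 279 × e^0.25826 = 279 × 1.29468 = 361.22 ppm.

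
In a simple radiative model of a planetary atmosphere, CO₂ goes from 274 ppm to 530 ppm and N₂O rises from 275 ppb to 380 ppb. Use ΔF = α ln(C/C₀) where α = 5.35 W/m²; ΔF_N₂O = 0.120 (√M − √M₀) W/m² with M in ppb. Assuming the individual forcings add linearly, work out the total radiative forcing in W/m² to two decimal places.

ΔF = 3.88 W/m²

CO₂: 5.35 × ln(530/274) = 5.35 × ln(1.93431) = 5.35 × 0.65975 = 3.5297 W/m².
N₂O: 0.120 × (√380 − √275) = 0.120 × (19.4936 − 16.5831) = 0.120 × 2.9105 = 0.3493 W/m².
Total ΔF = 3.5297 + 0.3493 = 3.8790 W/m².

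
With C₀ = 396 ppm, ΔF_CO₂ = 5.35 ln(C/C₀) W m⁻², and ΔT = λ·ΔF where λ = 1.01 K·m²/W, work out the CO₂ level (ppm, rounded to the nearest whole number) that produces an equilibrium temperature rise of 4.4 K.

Required forcing: ΔF = ΔT/λ = 4.4/1.01 = 4.3564 W/m².
Then ln(C/396) = ΔF/5.35 = 4.3564/5.35 = 0.81428.
So C = 396 × e^0.81428 = 396 × 2.25755 = 893.99 ppm.

C ≈ 894 ppm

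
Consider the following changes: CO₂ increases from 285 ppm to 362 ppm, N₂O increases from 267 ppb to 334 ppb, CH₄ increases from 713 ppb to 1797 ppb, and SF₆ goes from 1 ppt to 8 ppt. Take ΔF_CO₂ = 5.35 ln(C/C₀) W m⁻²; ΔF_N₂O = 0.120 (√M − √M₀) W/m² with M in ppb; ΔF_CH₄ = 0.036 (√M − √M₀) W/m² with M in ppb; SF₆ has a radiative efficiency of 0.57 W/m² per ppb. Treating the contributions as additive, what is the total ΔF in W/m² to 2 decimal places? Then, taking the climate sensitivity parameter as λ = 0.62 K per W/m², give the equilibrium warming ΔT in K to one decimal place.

CO₂: 5.35 × ln(362/285) = 5.35 × ln(1.27018) = 5.35 × 0.23916 = 1.2795 W/m².
N₂O: 0.120 × (√334 − √267) = 0.120 × (18.2757 − 16.3401) = 0.120 × 1.9356 = 0.2323 W/m².
CH₄: 0.036 × (√1797 − √713) = 0.036 × (42.3910 − 26.7021) = 0.036 × 15.6889 = 0.5648 W/m².
SF₆: Δ = 8 − 1 = 7 ppt = 0.007 ppb; ΔF = 0.57 × 0.007 = 0.0040 W/m².
Total ΔF = 1.2795 + 0.2323 + 0.5648 + 0.0040 = 2.0806 W/m².
ΔT = λ ΔF = 0.62 × 2.08 = 1.2896 K.

ΔF = 2.08 W/m²; ΔT = 1.3 K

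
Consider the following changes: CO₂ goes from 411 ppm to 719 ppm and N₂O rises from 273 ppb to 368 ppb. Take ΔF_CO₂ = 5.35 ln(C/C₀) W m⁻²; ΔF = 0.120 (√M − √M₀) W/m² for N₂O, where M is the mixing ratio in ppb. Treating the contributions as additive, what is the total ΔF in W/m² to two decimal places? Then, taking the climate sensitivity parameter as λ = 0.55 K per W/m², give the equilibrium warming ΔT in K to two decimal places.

CO₂: 5.35 × ln(719/411) = 5.35 × ln(1.74939) = 5.35 × 0.55927 = 2.9921 W/m².
N₂O: 0.120 × (√368 − √273) = 0.120 × (19.1833 − 16.5227) = 0.120 × 2.6606 = 0.3193 W/m².
Total ΔF = 2.9921 + 0.3193 = 3.3114 W/m².
ΔT = λ ΔF = 0.55 × 3.31 = 1.8205 K.

ΔF = 3.31 W/m²; ΔT = 1.82 K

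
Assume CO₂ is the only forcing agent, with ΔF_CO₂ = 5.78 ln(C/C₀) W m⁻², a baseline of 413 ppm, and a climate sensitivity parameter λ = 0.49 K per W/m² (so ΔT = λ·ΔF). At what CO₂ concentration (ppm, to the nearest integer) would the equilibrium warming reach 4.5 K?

C ≈ 2023 ppm

Required forcing: ΔF = ΔT/λ = 4.5/0.49 = 9.1837 W/m².
Then ln(C/413) = ΔF/5.78 = 9.1837/5.78 = 1.58888.
So C = 413 × e^1.58888 = 413 × 4.89826 = 2022.98 ppm.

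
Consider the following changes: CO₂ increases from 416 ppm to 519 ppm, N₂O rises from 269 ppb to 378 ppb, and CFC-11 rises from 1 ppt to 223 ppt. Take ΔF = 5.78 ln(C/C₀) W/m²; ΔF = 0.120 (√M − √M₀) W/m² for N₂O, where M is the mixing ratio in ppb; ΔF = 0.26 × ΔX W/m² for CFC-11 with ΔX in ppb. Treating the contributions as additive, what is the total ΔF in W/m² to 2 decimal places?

CO₂: 5.78 × ln(519/416) = 5.78 × ln(1.24760) = 5.78 × 0.22122 = 1.2787 W/m².
N₂O: 0.120 × (√378 − √269) = 0.120 × (19.4422 − 16.4012) = 0.120 × 3.0410 = 0.3649 W/m².
CFC-11: Δ = 223 − 1 = 222 ppt = 0.222 ppb; ΔF = 0.26 × 0.222 = 0.0577 W/m².
Total ΔF = 1.2787 + 0.3649 + 0.0577 = 1.7013 W/m².

ΔF = 1.70 W/m²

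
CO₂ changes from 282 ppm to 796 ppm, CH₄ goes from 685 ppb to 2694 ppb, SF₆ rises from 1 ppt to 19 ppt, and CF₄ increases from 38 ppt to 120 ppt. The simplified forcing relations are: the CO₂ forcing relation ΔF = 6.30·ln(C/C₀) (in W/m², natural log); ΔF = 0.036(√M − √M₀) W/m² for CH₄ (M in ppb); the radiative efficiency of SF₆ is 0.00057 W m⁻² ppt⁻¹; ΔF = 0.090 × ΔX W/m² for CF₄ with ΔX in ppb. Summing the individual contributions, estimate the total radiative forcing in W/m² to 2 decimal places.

CO₂: 6.30 × ln(796/282) = 6.30 × ln(2.82270) = 6.30 × 1.03769 = 6.5374 W/m².
CH₄: 0.036 × (√2694 − √685) = 0.036 × (51.9038 − 26.1725) = 0.036 × 25.7313 = 0.9263 W/m².
SF₆: ΔF = 0.00057 × (19 − 1) = 0.00057 × 18 = 0.0103 W/m².
CF₄: Δ = 120 − 38 = 82 ppt = 0.082 ppb; ΔF = 0.090 × 0.082 = 0.0074 W/m².
Total ΔF = 6.5374 + 0.9263 + 0.0103 + 0.0074 = 7.4814 W/m².

ΔF = 7.48 W/m²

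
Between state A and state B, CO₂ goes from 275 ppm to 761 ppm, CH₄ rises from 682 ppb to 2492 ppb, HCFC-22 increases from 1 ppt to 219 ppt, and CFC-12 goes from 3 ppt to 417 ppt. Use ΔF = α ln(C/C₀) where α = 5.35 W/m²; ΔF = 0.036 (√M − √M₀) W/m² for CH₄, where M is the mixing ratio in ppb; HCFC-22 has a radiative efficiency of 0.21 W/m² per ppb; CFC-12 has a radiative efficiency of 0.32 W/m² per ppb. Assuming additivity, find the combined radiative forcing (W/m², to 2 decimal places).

CO₂: 5.35 × ln(761/275) = 5.35 × ln(2.76727) = 5.35 × 1.01786 = 5.4456 W/m².
CH₄: 0.036 × (√2492 − √682) = 0.036 × (49.9199 − 26.1151) = 0.036 × 23.8048 = 0.8570 W/m².
HCFC-22: Δ = 219 − 1 = 218 ppt = 0.218 ppb; ΔF = 0.21 × 0.218 = 0.0458 W/m².
CFC-12: Δ = 417 − 3 = 414 ppt = 0.414 ppb; ΔF = 0.32 × 0.414 = 0.1325 W/m².
Total ΔF = 5.4456 + 0.8570 + 0.0458 + 0.1325 = 6.4809 W/m².

ΔF = 6.48 W/m²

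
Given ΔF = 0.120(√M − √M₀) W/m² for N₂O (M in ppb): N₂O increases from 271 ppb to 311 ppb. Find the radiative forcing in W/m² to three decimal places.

ΔF = 0.141 W/m²

N₂O: 0.120 × (√311 − √271) = 0.120 × (17.6352 − 16.4621) = 0.120 × 1.1731 = 0.1408 W/m².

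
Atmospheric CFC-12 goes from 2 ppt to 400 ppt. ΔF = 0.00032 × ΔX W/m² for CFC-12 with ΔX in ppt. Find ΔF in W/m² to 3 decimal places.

CFC-12: ΔF = 0.00032 × (400 − 2) = 0.00032 × 398 = 0.1274 W/m².

ΔF = 0.127 W/m²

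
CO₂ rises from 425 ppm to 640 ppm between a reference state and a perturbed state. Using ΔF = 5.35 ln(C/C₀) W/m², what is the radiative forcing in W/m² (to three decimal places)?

CO₂ absorption bands are partially saturated, so forcing scales with the logarithm of the concentration ratio.
CO₂: 5.35 × ln(640/425) = 5.35 × ln(1.50588) = 5.35 × 0.40938 = 2.1902 W/m².

ΔF = 2.190 W/m²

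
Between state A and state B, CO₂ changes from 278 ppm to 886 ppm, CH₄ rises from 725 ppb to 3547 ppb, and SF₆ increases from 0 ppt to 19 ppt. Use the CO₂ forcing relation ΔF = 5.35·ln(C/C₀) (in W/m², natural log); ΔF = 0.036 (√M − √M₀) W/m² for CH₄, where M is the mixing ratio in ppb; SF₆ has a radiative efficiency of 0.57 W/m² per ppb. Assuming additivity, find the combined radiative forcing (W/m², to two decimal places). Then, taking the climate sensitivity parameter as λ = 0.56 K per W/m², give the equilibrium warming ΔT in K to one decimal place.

CO₂: 5.35 × ln(886/278) = 5.35 × ln(3.18705) = 5.35 × 1.15910 = 6.2012 W/m².
CH₄: 0.036 × (√3547 − √725) = 0.036 × (59.5567 − 26.9258) = 0.036 × 32.6309 = 1.1747 W/m².
SF₆: Δ = 19 − 0 = 19 ppt = 0.019 ppb; ΔF = 0.57 × 0.019 = 0.0108 W/m².
Total ΔF = 6.2012 + 1.1747 + 0.0108 = 7.3867 W/m².
ΔT = λ ΔF = 0.56 × 7.39 = 4.1384 K.

ΔF = 7.39 W/m²; ΔT = 4.1 K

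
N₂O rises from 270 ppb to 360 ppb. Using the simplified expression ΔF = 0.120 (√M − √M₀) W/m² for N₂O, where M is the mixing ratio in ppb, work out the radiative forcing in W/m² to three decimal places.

ΔF = 0.305 W/m²

N₂O: 0.120 × (√360 − √270) = 0.120 × (18.9737 − 16.4317) = 0.120 × 2.5420 = 0.3050 W/m².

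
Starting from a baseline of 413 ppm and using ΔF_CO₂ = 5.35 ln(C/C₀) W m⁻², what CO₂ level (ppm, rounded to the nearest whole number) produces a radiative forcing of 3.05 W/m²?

C ≈ 730 ppm

Set 5.35 ln(C/413) = 3.05, so ln(C/413) = 3.05/5.35 = 0.57009.
Then C/413 = e^0.57009 = 1.76843, giving C = 413 × 1.76843 = 730.36 ppm.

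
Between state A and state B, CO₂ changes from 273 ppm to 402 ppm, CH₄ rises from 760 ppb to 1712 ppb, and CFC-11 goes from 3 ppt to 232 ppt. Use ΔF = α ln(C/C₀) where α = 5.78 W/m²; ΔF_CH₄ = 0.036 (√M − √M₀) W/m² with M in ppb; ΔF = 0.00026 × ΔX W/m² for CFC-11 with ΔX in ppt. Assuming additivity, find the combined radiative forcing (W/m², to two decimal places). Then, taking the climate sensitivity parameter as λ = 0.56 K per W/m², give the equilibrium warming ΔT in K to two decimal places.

ΔF = 2.79 W/m²; ΔT = 1.56 K

CO₂: 5.78 × ln(402/273) = 5.78 × ln(1.47253) = 5.78 × 0.38698 = 2.2367 W/m².
CH₄: 0.036 × (√1712 − √760) = 0.036 × (41.3763 − 27.5681) = 0.036 × 13.8082 = 0.4971 W/m².
CFC-11: ΔF = 0.00026 × (232 − 3) = 0.00026 × 229 = 0.0595 W/m².
Total ΔF = 2.2367 + 0.4971 + 0.0595 = 2.7933 W/m².
ΔT = λ ΔF = 0.56 × 2.79 = 1.5624 K.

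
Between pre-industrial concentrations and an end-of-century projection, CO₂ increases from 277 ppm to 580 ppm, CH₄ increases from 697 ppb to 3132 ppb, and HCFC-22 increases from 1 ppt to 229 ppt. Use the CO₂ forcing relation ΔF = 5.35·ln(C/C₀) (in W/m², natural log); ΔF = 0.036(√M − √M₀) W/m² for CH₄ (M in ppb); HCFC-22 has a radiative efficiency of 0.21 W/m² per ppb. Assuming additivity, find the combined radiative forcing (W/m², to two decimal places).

CO₂: 5.35 × ln(580/277) = 5.35 × ln(2.09386) = 5.35 × 0.73901 = 3.9537 W/m².
CH₄: 0.036 × (√3132 − √697) = 0.036 × (55.9643 − 26.4008) = 0.036 × 29.5635 = 1.0643 W/m².
HCFC-22: Δ = 229 − 1 = 228 ppt = 0.228 ppb; ΔF = 0.21 × 0.228 = 0.0479 W/m².
Total ΔF = 3.9537 + 1.0643 + 0.0479 = 5.0659 W/m².

ΔF = 5.07 W/m²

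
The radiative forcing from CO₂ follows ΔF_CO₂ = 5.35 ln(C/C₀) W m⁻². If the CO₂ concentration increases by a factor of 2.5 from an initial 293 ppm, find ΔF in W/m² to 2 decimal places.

ΔF = 4.90 W/m²

ΔF = 5.35 × ln(2.5) = 5.35 × 0.91629 = 4.9022 W/m².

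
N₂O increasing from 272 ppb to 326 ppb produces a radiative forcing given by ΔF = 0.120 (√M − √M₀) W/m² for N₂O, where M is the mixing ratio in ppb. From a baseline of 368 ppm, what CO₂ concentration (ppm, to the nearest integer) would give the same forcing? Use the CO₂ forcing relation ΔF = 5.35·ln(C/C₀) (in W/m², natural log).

C ≈ 381 ppm

N₂O forcing: 0.120 × (√326 − √272) = 0.120 × (18.0555 − 16.4924) = 0.120 × 1.5631 = 0.18757 W/m².
Set 5.35 ln(C/368) = 0.18757: ln(C/368) = 0.18757/5.35 = 0.03506, so C = 368 × e^0.03506 = 368 × 1.03568 = 381.13 ppm.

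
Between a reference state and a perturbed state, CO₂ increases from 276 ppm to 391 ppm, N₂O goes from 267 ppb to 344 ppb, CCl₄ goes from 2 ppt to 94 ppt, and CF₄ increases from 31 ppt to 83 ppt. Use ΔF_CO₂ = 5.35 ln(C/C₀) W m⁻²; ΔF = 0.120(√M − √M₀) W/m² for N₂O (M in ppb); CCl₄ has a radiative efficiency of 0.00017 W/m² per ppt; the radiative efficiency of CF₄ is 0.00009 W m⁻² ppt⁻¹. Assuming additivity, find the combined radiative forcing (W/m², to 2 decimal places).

ΔF = 2.15 W/m²

CO₂: 5.35 × ln(391/276) = 5.35 × ln(1.41667) = 5.35 × 0.34831 = 1.8635 W/m².
N₂O: 0.120 × (√344 − √267) = 0.120 × (18.5472 − 16.3401) = 0.120 × 2.2071 = 0.2649 W/m².
CCl₄: ΔF = 0.00017 × (94 − 2) = 0.00017 × 92 = 0.0156 W/m².
CF₄: ΔF = 0.00009 × (83 − 31) = 0.00009 × 52 = 0.0047 W/m².
Total ΔF = 1.8635 + 0.2649 + 0.0156 + 0.0047 = 2.1487 W/m².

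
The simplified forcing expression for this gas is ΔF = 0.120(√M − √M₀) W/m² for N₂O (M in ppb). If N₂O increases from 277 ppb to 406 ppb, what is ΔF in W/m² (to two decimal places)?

N₂O: 0.120 × (√406 − √277) = 0.120 × (20.1494 − 16.6433) = 0.120 × 3.5061 = 0.4207 W/m².

ΔF = 0.42 W/m²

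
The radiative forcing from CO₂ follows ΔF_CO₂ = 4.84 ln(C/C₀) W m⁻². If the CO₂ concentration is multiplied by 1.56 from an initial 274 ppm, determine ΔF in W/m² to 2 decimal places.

ΔF = 2.15 W/m²

ΔF = 4.84 × ln(1.56) = 4.84 × 0.44469 = 2.1523 W/m².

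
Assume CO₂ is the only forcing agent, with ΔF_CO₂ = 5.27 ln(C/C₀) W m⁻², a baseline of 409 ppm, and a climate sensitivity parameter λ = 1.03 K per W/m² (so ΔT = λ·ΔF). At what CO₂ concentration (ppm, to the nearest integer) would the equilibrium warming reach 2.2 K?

C ≈ 613 ppm

Required forcing: ΔF = ΔT/λ = 2.2/1.03 = 2.1359 W/m².
Then ln(C/409) = ΔF/5.27 = 2.1359/5.27 = 0.40529.
So C = 409 × e^0.40529 = 409 × 1.49974 = 613.39 ppm.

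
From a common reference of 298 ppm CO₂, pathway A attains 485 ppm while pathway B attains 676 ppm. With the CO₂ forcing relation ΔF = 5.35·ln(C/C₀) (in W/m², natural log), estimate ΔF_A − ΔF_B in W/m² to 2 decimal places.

ΔF_A = 5.35 ln(485/298) = 5.35 × 0.48706 = 2.6058 W/m².
ΔF_B = 5.35 ln(676/298) = 5.35 × 0.81910 = 4.3822 W/m².
Difference: 2.6058 − 4.3822 = -1.7764 W/m².

ΔF_A − ΔF_B = -1.78 W/m²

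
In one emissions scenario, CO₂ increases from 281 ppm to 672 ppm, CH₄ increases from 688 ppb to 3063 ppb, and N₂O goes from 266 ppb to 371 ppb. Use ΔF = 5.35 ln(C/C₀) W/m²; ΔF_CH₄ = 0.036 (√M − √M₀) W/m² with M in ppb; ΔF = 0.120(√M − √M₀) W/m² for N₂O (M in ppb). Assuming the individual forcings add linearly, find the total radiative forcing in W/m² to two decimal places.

CO₂: 5.35 × ln(672/281) = 5.35 × ln(2.39146) = 5.35 × 0.87190 = 4.6647 W/m².
CH₄: 0.036 × (√3063 − √688) = 0.036 × (55.3444 − 26.2298) = 0.036 × 29.1146 = 1.0481 W/m².
N₂O: 0.120 × (√371 − √266) = 0.120 × (19.2614 − 16.3095) = 0.120 × 2.9519 = 0.3542 W/m².
Total ΔF = 4.6647 + 1.0481 + 0.3542 = 6.0670 W/m².

ΔF = 6.07 W/m²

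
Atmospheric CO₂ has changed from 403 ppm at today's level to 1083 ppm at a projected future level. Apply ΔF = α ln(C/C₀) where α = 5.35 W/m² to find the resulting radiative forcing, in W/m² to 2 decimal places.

CO₂ absorption bands are partially saturated, so forcing scales with the logarithm of the concentration ratio.
CO₂: 5.35 × ln(1083/403) = 5.35 × ln(2.68734) = 5.35 × 0.98855 = 5.2887 W/m².

ΔF = 5.29 W/m²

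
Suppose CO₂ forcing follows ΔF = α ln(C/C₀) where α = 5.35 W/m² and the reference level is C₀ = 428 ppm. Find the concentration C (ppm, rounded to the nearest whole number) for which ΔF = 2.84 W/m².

C ≈ 728 ppm

Set 5.35 ln(C/428) = 2.84, so ln(C/428) = 2.84/5.35 = 0.53084.
Then C/428 = e^0.53084 = 1.70036, giving C = 428 × 1.70036 = 727.75 ppm.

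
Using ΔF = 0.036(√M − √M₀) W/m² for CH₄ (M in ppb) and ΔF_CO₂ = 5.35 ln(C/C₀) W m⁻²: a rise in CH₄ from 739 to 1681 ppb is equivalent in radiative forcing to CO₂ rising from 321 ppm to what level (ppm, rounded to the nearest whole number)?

C ≈ 352 ppm

CH₄ forcing: 0.036 × (√1681 − √739) = 0.036 × (41.0000 − 27.1846) = 0.036 × 13.8154 = 0.49735 W/m².
Set 5.35 ln(C/321) = 0.49735: ln(C/321) = 0.49735/5.35 = 0.09296, so C = 321 × e^0.09296 = 321 × 1.09742 = 352.27 ppm.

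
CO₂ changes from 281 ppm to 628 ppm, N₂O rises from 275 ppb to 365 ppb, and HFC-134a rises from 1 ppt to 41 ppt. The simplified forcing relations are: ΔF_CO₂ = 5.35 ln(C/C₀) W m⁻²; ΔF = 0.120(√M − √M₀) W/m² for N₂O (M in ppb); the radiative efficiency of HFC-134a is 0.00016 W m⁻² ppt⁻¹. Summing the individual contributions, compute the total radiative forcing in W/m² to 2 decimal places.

CO₂: 5.35 × ln(628/281) = 5.35 × ln(2.23488) = 5.35 × 0.80419 = 4.3024 W/m².
N₂O: 0.120 × (√365 − √275) = 0.120 × (19.1050 − 16.5831) = 0.120 × 2.5219 = 0.3026 W/m².
HFC-134a: ΔF = 0.00016 × (41 − 1) = 0.00016 × 40 = 0.0064 W/m².
Total ΔF = 4.3024 + 0.3026 + 0.0064 = 4.6114 W/m².

ΔF = 4.61 W/m²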